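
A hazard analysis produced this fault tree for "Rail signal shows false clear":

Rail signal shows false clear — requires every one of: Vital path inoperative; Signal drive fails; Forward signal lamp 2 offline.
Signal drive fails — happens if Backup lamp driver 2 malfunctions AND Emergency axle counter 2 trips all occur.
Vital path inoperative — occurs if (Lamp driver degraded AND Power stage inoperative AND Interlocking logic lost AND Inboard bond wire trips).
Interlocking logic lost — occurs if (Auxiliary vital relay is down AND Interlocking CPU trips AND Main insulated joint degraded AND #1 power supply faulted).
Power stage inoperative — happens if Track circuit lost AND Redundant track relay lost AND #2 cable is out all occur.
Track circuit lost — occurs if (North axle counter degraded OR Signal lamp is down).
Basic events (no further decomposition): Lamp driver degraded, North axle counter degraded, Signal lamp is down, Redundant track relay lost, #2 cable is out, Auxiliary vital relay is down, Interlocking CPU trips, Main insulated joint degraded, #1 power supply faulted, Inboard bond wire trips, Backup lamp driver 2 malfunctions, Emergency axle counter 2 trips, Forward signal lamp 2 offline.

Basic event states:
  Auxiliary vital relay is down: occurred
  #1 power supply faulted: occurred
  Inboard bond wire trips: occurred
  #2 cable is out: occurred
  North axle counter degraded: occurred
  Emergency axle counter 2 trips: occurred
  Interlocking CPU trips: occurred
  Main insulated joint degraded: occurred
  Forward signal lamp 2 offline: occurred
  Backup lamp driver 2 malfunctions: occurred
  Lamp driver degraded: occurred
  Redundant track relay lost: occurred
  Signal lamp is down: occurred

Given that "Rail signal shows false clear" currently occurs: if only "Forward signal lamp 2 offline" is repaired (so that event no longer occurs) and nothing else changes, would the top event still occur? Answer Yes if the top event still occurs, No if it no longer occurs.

Counterfactual: set "Forward signal lamp 2 offline" to not occurred.
Track circuit lost [OR]: North axle counter degraded=occurs, Signal lamp is down=occurs → at least one input occurs → occurs.
Power stage inoperative [AND]: Track circuit lost=occurs, Redundant track relay lost=occurs, #2 cable is out=occurs → all inputs occur → occurs.
Interlocking logic lost [AND]: Auxiliary vital relay is down=occurs, Interlocking CPU trips=occurs, Main insulated joint degraded=occurs, #1 power supply faulted=occurs → all inputs occur → occurs.
Vital path inoperative [AND]: Lamp driver degraded=occurs, Power stage inoperative=occurs, Interlocking logic lost=occurs, Inboard bond wire trips=occurs → all inputs occur → occurs.
Signal drive fails [AND]: Backup lamp driver 2 malfunctions=occurs, Emergency axle counter 2 trips=occurs → all inputs occur → occurs.
Rail signal shows false clear [AND]: Vital path inoperative=occurs, Signal drive fails=occurs, Forward signal lamp 2 offline=not → not all inputs occur → does not occur.

No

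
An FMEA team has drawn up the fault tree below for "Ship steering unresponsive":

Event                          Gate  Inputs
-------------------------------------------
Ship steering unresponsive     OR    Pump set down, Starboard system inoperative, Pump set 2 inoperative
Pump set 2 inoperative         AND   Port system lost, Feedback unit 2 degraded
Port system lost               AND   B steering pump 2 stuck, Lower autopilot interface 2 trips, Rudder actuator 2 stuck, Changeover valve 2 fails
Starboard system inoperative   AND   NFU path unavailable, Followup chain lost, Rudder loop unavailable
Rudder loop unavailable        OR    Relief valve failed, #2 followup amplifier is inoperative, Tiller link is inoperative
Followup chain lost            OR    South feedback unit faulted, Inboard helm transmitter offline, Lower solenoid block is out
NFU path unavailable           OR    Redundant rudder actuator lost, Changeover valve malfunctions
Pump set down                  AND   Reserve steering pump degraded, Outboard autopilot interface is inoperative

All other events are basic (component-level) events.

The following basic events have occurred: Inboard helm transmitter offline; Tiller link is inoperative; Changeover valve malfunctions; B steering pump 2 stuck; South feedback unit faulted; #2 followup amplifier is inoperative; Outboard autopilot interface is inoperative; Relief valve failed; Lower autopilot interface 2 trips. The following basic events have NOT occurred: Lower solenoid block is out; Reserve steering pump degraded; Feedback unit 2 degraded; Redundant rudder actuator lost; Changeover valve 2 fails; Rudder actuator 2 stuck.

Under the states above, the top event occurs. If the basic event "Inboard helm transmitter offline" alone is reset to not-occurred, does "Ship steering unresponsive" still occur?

Yes

Counterfactual: set "Inboard helm transmitter offline" to not occurred.
Pump set down [AND]: Reserve steering pump degraded=not, Outboard autopilot interface is inoperative=occurs → not all inputs occur → does not occur.
NFU path unavailable [OR]: Redundant rudder actuator lost=not, Changeover valve malfunctions=occurs → at least one input occurs → occurs.
Followup chain lost [OR]: South feedback unit faulted=occurs, Inboard helm transmitter offline=not, Lower solenoid block is out=not → at least one input occurs → occurs.
Rudder loop unavailable [OR]: Relief valve failed=occurs, #2 followup amplifier is inoperative=occurs, Tiller link is inoperative=occurs → at least one input occurs → occurs.
Starboard system inoperative [AND]: NFU path unavailable=occurs, Followup chain lost=occurs, Rudder loop unavailable=occurs → all inputs occur → occurs.
Port system lost [AND]: B steering pump 2 stuck=occurs, Lower autopilot interface 2 trips=occurs, Rudder actuator 2 stuck=not, Changeover valve 2 fails=not → not all inputs occur → does not occur.
Pump set 2 inoperative [AND]: Port system lost=not, Feedback unit 2 degraded=not → not all inputs occur → does not occur.
Ship steering unresponsive [OR]: Pump set down=not, Starboard system inoperative=occurs, Pump set 2 inoperative=not → at least one input occurs → occurs.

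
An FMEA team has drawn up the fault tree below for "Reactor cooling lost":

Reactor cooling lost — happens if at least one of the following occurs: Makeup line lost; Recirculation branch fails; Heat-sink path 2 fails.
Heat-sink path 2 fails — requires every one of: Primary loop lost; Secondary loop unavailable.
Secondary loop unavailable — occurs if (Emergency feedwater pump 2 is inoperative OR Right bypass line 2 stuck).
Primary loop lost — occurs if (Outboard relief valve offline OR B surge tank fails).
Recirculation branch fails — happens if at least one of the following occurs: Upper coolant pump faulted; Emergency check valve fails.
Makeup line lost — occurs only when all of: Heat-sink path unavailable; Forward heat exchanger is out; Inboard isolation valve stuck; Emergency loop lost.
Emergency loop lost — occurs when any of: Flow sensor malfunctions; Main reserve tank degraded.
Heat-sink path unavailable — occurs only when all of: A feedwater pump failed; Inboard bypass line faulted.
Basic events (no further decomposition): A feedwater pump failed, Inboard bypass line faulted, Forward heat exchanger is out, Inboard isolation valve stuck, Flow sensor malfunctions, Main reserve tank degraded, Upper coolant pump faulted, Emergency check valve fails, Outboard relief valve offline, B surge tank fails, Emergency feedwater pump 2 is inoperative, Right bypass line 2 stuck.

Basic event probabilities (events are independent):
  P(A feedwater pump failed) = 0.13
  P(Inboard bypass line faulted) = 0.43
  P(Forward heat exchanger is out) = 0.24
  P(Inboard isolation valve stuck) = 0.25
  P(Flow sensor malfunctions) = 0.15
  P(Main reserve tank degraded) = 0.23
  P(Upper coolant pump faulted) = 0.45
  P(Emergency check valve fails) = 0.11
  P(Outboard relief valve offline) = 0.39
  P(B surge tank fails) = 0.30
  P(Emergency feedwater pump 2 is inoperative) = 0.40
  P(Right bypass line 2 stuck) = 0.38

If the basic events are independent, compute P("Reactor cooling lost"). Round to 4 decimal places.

0.6870

P(Heat-sink path unavailable) [AND] = 0.13 × 0.43 = 0.055900
P(Emergency loop lost) [OR] = 1 − (1−0.15) × (1−0.23) = 0.345500
P(Makeup line lost) [AND] = 0.055900 × 0.24 × 0.25 × 0.345500 = 0.001159
P(Recirculation branch fails) [OR] = 1 − (1−0.45) × (1−0.11) = 0.510500
P(Primary loop lost) [OR] = 1 − (1−0.39) × (1−0.30) = 0.573000
P(Secondary loop unavailable) [OR] = 1 − (1−0.40) × (1−0.38) = 0.628000
P(Heat-sink path 2 fails) [AND] = 0.573000 × 0.628000 = 0.359844
P(Reactor cooling lost) [OR] = 1 − (1−0.001159) × (1−0.510500) × (1−0.359844) = 0.687007
Rounded to 4 decimal places: P(Reactor cooling lost) ≈ 0.6870.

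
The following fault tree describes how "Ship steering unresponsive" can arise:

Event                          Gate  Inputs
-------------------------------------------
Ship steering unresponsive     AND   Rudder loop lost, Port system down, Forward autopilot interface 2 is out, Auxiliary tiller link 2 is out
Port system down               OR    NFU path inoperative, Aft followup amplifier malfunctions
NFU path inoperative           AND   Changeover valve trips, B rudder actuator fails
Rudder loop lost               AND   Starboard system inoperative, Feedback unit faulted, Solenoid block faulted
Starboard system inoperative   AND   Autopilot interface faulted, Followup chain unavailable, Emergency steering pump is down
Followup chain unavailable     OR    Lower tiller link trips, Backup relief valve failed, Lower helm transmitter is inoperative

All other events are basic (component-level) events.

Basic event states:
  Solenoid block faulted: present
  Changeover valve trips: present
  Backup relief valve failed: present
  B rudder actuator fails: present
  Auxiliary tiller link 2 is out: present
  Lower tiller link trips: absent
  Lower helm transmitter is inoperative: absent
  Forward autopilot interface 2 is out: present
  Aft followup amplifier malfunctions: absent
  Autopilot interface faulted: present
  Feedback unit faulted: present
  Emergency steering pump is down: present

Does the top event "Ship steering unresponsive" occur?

Yes

Followup chain unavailable [OR]: Lower tiller link trips=not, Backup relief valve failed=occurs, Lower helm transmitter is inoperative=not → at least one input occurs → occurs.
Starboard system inoperative [AND]: Autopilot interface faulted=occurs, Followup chain unavailable=occurs, Emergency steering pump is down=occurs → all inputs occur → occurs.
Rudder loop lost [AND]: Starboard system inoperative=occurs, Feedback unit faulted=occurs, Solenoid block faulted=occurs → all inputs occur → occurs.
NFU path inoperative [AND]: Changeover valve trips=occurs, B rudder actuator fails=occurs → all inputs occur → occurs.
Port system down [OR]: NFU path inoperative=occurs, Aft followup amplifier malfunctions=not → at least one input occurs → occurs.
Ship steering unresponsive [AND]: Rudder loop lost=occurs, Port system down=occurs, Forward autopilot interface 2 is out=occurs, Auxiliary tiller link 2 is out=occurs → all inputs occur → occurs.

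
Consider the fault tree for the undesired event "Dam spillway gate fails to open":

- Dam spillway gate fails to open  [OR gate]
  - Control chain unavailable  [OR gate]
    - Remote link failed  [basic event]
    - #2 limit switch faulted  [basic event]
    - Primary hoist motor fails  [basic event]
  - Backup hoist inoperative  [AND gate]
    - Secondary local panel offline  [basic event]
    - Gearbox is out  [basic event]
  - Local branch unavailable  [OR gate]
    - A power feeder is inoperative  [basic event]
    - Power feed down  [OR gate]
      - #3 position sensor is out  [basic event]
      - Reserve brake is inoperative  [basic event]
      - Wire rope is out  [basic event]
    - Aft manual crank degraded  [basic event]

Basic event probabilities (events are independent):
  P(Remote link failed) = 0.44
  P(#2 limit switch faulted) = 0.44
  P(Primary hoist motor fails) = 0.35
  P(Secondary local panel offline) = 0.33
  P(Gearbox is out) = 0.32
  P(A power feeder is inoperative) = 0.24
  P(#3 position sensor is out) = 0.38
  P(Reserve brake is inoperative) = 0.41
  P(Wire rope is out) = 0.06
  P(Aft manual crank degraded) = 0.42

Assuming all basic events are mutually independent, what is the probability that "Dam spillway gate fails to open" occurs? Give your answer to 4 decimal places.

0.9724

P(Control chain unavailable) [OR] = 1 − (1−0.44) × (1−0.44) × (1−0.35) = 0.796160
P(Backup hoist inoperative) [AND] = 0.33 × 0.32 = 0.105600
P(Power feed down) [OR] = 1 − (1−0.38) × (1−0.41) × (1−0.06) = 0.656148
P(Local branch unavailable) [OR] = 1 − (1−0.24) × (1−0.656148) × (1−0.42) = 0.848430
P(Dam spillway gate fails to open) [OR] = 1 − (1−0.796160) × (1−0.105600) × (1−0.848430) = 0.972367
Rounded to 4 decimal places: P(Dam spillway gate fails to open) ≈ 0.9724.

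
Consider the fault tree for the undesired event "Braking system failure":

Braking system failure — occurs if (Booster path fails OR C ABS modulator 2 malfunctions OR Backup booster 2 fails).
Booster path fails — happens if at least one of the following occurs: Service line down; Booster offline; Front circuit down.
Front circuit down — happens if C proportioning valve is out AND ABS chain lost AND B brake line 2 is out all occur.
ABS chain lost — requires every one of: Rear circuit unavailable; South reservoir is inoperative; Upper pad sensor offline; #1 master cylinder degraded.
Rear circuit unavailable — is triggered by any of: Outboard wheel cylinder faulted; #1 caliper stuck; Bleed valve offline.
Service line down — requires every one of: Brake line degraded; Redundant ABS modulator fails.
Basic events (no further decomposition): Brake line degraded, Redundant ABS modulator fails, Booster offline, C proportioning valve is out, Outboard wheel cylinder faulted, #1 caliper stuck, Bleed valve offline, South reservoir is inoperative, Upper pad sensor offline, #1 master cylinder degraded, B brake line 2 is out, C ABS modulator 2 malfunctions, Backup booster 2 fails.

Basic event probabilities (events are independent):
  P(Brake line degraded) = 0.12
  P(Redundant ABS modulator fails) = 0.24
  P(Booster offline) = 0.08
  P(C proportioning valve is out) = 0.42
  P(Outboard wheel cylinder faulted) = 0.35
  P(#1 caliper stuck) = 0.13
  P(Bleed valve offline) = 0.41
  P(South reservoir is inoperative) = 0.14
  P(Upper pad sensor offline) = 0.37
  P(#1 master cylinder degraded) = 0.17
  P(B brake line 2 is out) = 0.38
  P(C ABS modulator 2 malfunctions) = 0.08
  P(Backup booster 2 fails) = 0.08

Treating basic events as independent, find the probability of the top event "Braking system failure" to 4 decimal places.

0.2444

P(Service line down) [AND] = 0.12 × 0.24 = 0.028800
P(Rear circuit unavailable) [OR] = 1 − (1−0.35) × (1−0.13) × (1−0.41) = 0.666355
P(ABS chain lost) [AND] = 0.666355 × 0.14 × 0.37 × 0.17 = 0.005868
P(Front circuit down) [AND] = 0.42 × 0.005868 × 0.38 = 0.000937
P(Booster path fails) [OR] = 1 − (1−0.028800) × (1−0.08) × (1−0.000937) = 0.107333
P(Braking system failure) [OR] = 1 − (1−0.107333) × (1−0.08) × (1−0.08) = 0.244447
Rounded to 4 decimal places: P(Braking system failure) ≈ 0.2444.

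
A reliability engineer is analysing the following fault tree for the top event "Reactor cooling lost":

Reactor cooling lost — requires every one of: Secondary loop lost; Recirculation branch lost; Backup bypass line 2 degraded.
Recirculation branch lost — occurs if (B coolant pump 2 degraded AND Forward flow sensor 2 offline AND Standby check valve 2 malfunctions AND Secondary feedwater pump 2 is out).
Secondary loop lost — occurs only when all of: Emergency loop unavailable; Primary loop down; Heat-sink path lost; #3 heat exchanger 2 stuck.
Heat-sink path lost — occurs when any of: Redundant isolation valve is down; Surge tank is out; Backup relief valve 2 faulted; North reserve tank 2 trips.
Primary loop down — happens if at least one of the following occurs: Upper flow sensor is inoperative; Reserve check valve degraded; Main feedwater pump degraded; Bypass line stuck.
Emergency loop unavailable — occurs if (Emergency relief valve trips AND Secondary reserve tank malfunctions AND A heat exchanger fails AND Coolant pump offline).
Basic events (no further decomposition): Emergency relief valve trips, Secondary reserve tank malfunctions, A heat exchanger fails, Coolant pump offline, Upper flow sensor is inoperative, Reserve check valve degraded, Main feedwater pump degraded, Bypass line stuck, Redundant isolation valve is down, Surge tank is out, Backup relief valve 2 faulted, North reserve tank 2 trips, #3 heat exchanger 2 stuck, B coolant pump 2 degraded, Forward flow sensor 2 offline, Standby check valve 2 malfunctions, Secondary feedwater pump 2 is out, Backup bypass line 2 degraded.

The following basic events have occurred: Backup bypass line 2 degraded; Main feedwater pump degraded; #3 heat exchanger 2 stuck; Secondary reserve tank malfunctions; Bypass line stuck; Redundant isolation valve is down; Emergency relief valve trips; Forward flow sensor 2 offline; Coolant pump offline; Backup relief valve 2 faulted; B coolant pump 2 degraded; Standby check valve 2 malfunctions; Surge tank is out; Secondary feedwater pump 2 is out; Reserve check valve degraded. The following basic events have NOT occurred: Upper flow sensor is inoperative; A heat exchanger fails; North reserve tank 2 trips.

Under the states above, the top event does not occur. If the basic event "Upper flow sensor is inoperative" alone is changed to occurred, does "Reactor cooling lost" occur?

No

Counterfactual: set "Upper flow sensor is inoperative" to occurred.
Emergency loop unavailable [AND]: Emergency relief valve trips=occurs, Secondary reserve tank malfunctions=occurs, A heat exchanger fails=not, Coolant pump offline=occurs → not all inputs occur → does not occur.
Primary loop down [OR]: Upper flow sensor is inoperative=occurs, Reserve check valve degraded=occurs, Main feedwater pump degraded=occurs, Bypass line stuck=occurs → at least one input occurs → occurs.
Heat-sink path lost [OR]: Redundant isolation valve is down=occurs, Surge tank is out=occurs, Backup relief valve 2 faulted=occurs, North reserve tank 2 trips=not → at least one input occurs → occurs.
Secondary loop lost [AND]: Emergency loop unavailable=not, Primary loop down=occurs, Heat-sink path lost=occurs, #3 heat exchanger 2 stuck=occurs → not all inputs occur → does not occur.
Recirculation branch lost [AND]: B coolant pump 2 degraded=occurs, Forward flow sensor 2 offline=occurs, Standby check valve 2 malfunctions=occurs, Secondary feedwater pump 2 is out=occurs → all inputs occur → occurs.
Reactor cooling lost [AND]: Secondary loop lost=not, Recirculation branch lost=occurs, Backup bypass line 2 degraded=occurs → not all inputs occur → does not occur.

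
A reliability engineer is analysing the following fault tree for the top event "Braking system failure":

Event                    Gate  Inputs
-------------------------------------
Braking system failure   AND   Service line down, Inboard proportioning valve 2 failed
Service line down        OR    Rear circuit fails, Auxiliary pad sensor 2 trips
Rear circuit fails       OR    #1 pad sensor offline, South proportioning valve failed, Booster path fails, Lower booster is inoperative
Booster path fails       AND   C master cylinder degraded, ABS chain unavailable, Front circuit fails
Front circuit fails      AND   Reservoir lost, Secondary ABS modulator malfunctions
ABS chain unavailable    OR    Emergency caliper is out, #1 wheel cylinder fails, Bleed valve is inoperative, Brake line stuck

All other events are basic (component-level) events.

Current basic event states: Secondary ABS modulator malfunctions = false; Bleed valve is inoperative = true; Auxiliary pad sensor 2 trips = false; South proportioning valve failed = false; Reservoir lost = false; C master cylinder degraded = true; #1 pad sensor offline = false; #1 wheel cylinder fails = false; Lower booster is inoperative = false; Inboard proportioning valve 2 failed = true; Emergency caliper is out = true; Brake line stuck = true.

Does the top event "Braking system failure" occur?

No

ABS chain unavailable [OR]: Emergency caliper is out=occurs, #1 wheel cylinder fails=not, Bleed valve is inoperative=occurs, Brake line stuck=occurs → at least one input occurs → occurs.
Front circuit fails [AND]: Reservoir lost=not, Secondary ABS modulator malfunctions=not → not all inputs occur → does not occur.
Booster path fails [AND]: C master cylinder degraded=occurs, ABS chain unavailable=occurs, Front circuit fails=not → not all inputs occur → does not occur.
Rear circuit fails [OR]: #1 pad sensor offline=not, South proportioning valve failed=not, Booster path fails=not, Lower booster is inoperative=not → no input occurs → does not occur.
Service line down [OR]: Rear circuit fails=not, Auxiliary pad sensor 2 trips=not → no input occurs → does not occur.
Braking system failure [AND]: Service line down=not, Inboard proportioning valve 2 failed=occurs → not all inputs occur → does not occur.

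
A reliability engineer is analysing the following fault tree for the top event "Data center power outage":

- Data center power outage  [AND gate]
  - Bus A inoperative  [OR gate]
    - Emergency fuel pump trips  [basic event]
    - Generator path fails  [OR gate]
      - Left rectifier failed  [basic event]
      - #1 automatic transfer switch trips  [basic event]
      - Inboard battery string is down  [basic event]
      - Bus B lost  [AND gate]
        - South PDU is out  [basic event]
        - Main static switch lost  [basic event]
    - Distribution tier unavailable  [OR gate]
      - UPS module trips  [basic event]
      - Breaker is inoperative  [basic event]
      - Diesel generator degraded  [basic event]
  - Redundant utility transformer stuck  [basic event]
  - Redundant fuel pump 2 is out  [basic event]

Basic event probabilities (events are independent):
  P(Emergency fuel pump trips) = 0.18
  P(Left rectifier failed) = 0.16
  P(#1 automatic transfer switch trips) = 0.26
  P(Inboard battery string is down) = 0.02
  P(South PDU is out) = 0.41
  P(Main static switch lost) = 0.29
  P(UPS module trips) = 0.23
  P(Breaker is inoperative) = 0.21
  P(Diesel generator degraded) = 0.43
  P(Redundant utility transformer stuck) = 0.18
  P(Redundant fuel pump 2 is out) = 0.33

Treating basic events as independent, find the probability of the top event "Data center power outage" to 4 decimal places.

P(Bus B lost) [AND] = 0.41 × 0.29 = 0.118900
P(Generator path fails) [OR] = 1 − (1−0.16) × (1−0.26) × (1−0.02) × (1−0.118900) = 0.463262
P(Distribution tier unavailable) [OR] = 1 − (1−0.23) × (1−0.21) × (1−0.43) = 0.653269
P(Bus A inoperative) [OR] = 1 − (1−0.18) × (1−0.463262) × (1−0.653269) = 0.847395
P(Data center power outage) [AND] = 0.847395 × 0.18 × 0.33 = 0.050335
Rounded to 4 decimal places: P(Data center power outage) ≈ 0.0503.

0.0503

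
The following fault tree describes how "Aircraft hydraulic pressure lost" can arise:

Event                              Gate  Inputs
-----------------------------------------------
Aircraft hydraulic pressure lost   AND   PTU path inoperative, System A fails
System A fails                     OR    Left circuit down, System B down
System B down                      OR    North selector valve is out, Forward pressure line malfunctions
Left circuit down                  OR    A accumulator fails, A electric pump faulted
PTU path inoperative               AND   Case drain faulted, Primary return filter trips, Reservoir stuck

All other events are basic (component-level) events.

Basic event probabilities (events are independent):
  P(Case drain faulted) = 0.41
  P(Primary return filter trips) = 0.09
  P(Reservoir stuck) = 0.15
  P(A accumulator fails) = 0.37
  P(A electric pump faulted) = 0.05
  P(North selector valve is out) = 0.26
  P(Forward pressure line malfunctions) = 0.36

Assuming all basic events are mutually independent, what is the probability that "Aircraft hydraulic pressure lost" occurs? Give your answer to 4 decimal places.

P(PTU path inoperative) [AND] = 0.41 × 0.09 × 0.15 = 0.005535
P(Left circuit down) [OR] = 1 − (1−0.37) × (1−0.05) = 0.401500
P(System B down) [OR] = 1 − (1−0.26) × (1−0.36) = 0.526400
P(System A fails) [OR] = 1 − (1−0.401500) × (1−0.526400) = 0.716550
P(Aircraft hydraulic pressure lost) [AND] = 0.005535 × 0.716550 = 0.003966
Rounded to 4 decimal places: P(Aircraft hydraulic pressure lost) ≈ 0.0040.

0.0040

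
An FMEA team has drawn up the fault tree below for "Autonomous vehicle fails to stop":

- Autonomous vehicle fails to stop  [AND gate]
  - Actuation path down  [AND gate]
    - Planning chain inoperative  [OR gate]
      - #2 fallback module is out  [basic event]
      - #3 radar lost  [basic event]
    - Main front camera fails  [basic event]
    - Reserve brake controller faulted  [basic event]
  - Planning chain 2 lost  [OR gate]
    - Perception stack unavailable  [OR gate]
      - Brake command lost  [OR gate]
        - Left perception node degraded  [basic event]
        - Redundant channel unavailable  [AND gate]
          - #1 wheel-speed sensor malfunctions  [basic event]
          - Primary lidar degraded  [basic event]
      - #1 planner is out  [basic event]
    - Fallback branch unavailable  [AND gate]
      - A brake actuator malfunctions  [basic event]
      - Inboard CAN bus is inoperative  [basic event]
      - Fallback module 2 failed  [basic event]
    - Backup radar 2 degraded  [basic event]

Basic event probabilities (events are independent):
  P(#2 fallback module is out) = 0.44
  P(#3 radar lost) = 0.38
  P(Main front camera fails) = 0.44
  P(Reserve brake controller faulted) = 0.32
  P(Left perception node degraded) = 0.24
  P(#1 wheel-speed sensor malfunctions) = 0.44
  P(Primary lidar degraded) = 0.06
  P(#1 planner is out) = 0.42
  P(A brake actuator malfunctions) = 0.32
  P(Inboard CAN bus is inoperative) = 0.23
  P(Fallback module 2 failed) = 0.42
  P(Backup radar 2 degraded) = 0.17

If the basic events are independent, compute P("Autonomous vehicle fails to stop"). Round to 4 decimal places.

P(Planning chain inoperative) [OR] = 1 − (1−0.44) × (1−0.38) = 0.652800
P(Actuation path down) [AND] = 0.652800 × 0.44 × 0.32 = 0.091914
P(Redundant channel unavailable) [AND] = 0.44 × 0.06 = 0.026400
P(Brake command lost) [OR] = 1 − (1−0.24) × (1−0.026400) = 0.260064
P(Perception stack unavailable) [OR] = 1 − (1−0.260064) × (1−0.42) = 0.570837
P(Fallback branch unavailable) [AND] = 0.32 × 0.23 × 0.42 = 0.030912
P(Planning chain 2 lost) [OR] = 1 − (1−0.570837) × (1−0.030912) × (1−0.17) = 0.654806
P(Autonomous vehicle fails to stop) [AND] = 0.091914 × 0.654806 = 0.060186
Rounded to 4 decimal places: P(Autonomous vehicle fails to stop) ≈ 0.0602.

0.0602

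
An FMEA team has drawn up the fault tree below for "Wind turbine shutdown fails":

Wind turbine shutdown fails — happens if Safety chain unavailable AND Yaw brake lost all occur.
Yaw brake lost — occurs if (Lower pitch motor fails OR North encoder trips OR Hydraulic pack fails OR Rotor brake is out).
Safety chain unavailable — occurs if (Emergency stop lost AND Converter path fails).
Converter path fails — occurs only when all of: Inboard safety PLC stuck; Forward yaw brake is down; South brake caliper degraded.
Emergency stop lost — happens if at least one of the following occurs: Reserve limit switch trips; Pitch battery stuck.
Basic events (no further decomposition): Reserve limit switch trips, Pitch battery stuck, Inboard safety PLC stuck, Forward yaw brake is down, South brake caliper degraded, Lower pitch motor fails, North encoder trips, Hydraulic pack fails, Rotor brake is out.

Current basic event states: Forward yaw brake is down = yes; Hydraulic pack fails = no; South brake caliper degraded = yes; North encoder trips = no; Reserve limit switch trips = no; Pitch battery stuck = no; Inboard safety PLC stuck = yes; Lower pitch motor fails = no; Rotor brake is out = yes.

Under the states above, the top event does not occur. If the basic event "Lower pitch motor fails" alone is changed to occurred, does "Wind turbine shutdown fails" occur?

No

Counterfactual: set "Lower pitch motor fails" to occurred.
Emergency stop lost [OR]: Reserve limit switch trips=not, Pitch battery stuck=not → no input occurs → does not occur.
Converter path fails [AND]: Inboard safety PLC stuck=occurs, Forward yaw brake is down=occurs, South brake caliper degraded=occurs → all inputs occur → occurs.
Safety chain unavailable [AND]: Emergency stop lost=not, Converter path fails=occurs → not all inputs occur → does not occur.
Yaw brake lost [OR]: Lower pitch motor fails=occurs, North encoder trips=not, Hydraulic pack fails=not, Rotor brake is out=occurs → at least one input occurs → occurs.
Wind turbine shutdown fails [AND]: Safety chain unavailable=not, Yaw brake lost=occurs → not all inputs occur → does not occur.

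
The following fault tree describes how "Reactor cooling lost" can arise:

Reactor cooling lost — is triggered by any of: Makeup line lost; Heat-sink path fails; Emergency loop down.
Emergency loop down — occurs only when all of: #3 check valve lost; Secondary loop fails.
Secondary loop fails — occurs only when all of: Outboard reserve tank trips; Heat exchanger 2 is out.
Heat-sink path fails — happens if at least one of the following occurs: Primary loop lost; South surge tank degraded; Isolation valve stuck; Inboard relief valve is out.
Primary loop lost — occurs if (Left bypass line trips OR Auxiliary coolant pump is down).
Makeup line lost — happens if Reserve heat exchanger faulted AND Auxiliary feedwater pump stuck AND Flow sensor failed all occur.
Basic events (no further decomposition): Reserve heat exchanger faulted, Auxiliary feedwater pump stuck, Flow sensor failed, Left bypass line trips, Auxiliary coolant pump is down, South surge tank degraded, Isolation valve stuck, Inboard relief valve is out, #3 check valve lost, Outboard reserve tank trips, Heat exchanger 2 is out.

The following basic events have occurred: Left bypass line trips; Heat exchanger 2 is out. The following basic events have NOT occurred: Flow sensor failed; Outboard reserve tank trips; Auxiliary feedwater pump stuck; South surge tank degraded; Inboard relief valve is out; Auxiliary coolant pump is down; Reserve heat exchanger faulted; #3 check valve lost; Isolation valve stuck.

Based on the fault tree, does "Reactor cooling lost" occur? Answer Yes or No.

Makeup line lost [AND]: Reserve heat exchanger faulted=not, Auxiliary feedwater pump stuck=not, Flow sensor failed=not → not all inputs occur → does not occur.
Primary loop lost [OR]: Left bypass line trips=occurs, Auxiliary coolant pump is down=not → at least one input occurs → occurs.
Heat-sink path fails [OR]: Primary loop lost=occurs, South surge tank degraded=not, Isolation valve stuck=not, Inboard relief valve is out=not → at least one input occurs → occurs.
Secondary loop fails [AND]: Outboard reserve tank trips=not, Heat exchanger 2 is out=occurs → not all inputs occur → does not occur.
Emergency loop down [AND]: #3 check valve lost=not, Secondary loop fails=not → not all inputs occur → does not occur.
Reactor cooling lost [OR]: Makeup line lost=not, Heat-sink path fails=occurs, Emergency loop down=not → at least one input occurs → occurs.

Yes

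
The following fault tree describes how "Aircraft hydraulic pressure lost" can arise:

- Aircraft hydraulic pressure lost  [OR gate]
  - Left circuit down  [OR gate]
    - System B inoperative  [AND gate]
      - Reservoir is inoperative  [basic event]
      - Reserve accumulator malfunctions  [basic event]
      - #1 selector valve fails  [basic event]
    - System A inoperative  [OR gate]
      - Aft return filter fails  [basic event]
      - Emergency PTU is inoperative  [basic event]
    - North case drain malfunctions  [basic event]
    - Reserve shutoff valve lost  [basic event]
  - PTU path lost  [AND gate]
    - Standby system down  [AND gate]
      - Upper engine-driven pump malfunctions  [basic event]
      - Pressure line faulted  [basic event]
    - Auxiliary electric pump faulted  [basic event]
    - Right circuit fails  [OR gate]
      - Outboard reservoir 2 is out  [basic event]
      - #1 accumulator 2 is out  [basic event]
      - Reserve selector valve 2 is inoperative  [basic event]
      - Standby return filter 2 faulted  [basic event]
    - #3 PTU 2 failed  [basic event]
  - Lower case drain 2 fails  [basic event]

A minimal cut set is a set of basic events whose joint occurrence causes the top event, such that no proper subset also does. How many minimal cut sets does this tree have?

System B inoperative [AND]: one cut set from each child combined → 1 × 1 × 1 = 1 cut set(s).
System A inoperative [OR]: union of children's cut sets → 2 cut set(s).
Left circuit down [OR]: union of children's cut sets → 5 cut set(s).
Standby system down [AND]: one cut set from each child combined → 1 × 1 = 1 cut set(s).
Right circuit fails [OR]: union of children's cut sets → 4 cut set(s).
PTU path lost [AND]: one cut set from each child combined → 1 × 1 × 4 × 1 = 4 cut set(s).
Aircraft hydraulic pressure lost [OR]: union of children's cut sets → 10 cut set(s).
Minimal cut sets: {#1 selector valve fails, Reserve accumulator malfunctions, Reservoir is inoperative}; {Aft return filter fails}; {Emergency PTU is inoperative}; {North case drain malfunctions}; {Reserve shutoff valve lost}; {#3 PTU 2 failed, Auxiliary electric pump faulted, Outboard reservoir 2 is out, Pressure line faulted, Upper engine-driven pump malfunctions}; {#1 accumulator 2 is out, #3 PTU 2 failed, Auxiliary electric pump faulted, Pressure line faulted, Upper engine-driven pump malfunctions}; {#3 PTU 2 failed, Auxiliary electric pump faulted, Pressure line faulted, Reserve selector valve 2 is inoperative, Upper engine-driven pump malfunctions}; {#3 PTU 2 failed, Auxiliary electric pump faulted, Pressure line faulted, Standby return filter 2 faulted, Upper engine-driven pump malfunctions}; {Lower case drain 2 fails}.

10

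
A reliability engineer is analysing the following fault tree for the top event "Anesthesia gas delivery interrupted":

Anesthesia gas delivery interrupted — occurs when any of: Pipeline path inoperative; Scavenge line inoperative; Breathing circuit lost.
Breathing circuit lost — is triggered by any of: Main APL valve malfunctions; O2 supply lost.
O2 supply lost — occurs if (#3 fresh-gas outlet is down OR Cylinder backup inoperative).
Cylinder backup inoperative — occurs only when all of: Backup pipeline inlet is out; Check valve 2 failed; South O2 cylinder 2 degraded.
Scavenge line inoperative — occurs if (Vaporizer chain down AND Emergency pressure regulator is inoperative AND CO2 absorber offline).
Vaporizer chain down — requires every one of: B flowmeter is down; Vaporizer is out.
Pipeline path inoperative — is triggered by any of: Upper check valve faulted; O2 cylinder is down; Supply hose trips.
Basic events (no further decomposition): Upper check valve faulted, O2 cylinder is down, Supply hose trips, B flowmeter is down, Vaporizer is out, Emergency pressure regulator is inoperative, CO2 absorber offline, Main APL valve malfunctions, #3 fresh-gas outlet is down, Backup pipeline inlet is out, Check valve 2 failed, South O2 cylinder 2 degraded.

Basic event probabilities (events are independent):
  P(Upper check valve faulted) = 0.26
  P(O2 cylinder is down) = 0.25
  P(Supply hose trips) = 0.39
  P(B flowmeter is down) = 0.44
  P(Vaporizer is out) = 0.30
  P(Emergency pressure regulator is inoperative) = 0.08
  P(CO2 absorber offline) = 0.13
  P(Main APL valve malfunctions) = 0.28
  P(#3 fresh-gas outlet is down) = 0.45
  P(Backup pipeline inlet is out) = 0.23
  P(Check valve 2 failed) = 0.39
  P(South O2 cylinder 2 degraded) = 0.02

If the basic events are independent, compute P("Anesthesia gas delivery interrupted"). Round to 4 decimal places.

P(Pipeline path inoperative) [OR] = 1 − (1−0.26) × (1−0.25) × (1−0.39) = 0.661450
P(Vaporizer chain down) [AND] = 0.44 × 0.30 = 0.132000
P(Scavenge line inoperative) [AND] = 0.132000 × 0.08 × 0.13 = 0.001373
P(Cylinder backup inoperative) [AND] = 0.23 × 0.39 × 0.02 = 0.001794
P(O2 supply lost) [OR] = 1 − (1−0.45) × (1−0.001794) = 0.450987
P(Breathing circuit lost) [OR] = 1 − (1−0.28) × (1−0.450987) = 0.604711
P(Anesthesia gas delivery interrupted) [OR] = 1 − (1−0.661450) × (1−0.001373) × (1−0.604711) = 0.866359
Rounded to 4 decimal places: P(Anesthesia gas delivery interrupted) ≈ 0.8664.

0.8664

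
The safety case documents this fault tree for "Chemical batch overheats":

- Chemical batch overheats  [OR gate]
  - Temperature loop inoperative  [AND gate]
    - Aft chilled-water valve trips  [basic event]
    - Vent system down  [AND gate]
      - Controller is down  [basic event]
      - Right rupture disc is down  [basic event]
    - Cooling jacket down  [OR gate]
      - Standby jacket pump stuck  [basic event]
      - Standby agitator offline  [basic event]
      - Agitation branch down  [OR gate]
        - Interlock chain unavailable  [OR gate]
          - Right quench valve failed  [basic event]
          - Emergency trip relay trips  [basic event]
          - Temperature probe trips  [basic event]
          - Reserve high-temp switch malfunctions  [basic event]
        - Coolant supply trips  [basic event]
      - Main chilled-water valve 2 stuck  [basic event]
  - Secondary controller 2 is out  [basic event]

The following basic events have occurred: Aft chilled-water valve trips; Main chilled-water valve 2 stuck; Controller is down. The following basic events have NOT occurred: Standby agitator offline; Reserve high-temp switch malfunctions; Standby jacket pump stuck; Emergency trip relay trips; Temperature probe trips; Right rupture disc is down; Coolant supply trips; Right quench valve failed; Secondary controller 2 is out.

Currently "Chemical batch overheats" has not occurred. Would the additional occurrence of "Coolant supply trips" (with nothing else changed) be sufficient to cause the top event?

No

Counterfactual: set "Coolant supply trips" to occurred.
Vent system down [AND]: Controller is down=occurs, Right rupture disc is down=not → not all inputs occur → does not occur.
Interlock chain unavailable [OR]: Right quench valve failed=not, Emergency trip relay trips=not, Temperature probe trips=not, Reserve high-temp switch malfunctions=not → no input occurs → does not occur.
Agitation branch down [OR]: Interlock chain unavailable=not, Coolant supply trips=occurs → at least one input occurs → occurs.
Cooling jacket down [OR]: Standby jacket pump stuck=not, Standby agitator offline=not, Agitation branch down=occurs, Main chilled-water valve 2 stuck=occurs → at least one input occurs → occurs.
Temperature loop inoperative [AND]: Aft chilled-water valve trips=occurs, Vent system down=not, Cooling jacket down=occurs → not all inputs occur → does not occur.
Chemical batch overheats [OR]: Temperature loop inoperative=not, Secondary controller 2 is out=not → no input occurs → does not occur.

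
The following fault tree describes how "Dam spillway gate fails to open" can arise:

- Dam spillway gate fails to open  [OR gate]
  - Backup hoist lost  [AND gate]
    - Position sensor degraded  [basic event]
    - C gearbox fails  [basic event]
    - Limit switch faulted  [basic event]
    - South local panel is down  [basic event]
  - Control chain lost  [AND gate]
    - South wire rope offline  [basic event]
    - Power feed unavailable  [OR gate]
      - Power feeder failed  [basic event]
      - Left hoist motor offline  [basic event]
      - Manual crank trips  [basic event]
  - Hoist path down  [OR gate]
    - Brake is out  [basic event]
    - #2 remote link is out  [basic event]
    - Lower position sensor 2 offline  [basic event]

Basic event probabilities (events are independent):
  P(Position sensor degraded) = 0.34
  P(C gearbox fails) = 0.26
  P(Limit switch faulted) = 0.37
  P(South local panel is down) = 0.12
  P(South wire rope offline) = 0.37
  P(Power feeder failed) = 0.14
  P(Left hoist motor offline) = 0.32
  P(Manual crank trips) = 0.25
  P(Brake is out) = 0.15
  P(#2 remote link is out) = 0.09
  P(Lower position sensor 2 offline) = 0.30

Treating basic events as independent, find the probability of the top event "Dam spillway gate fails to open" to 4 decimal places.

0.5727

P(Backup hoist lost) [AND] = 0.34 × 0.26 × 0.37 × 0.12 = 0.003925
P(Power feed unavailable) [OR] = 1 − (1−0.14) × (1−0.32) × (1−0.25) = 0.561400
P(Control chain lost) [AND] = 0.37 × 0.561400 = 0.207718
P(Hoist path down) [OR] = 1 − (1−0.15) × (1−0.09) × (1−0.30) = 0.458550
P(Dam spillway gate fails to open) [OR] = 1 − (1−0.003925) × (1−0.207718) × (1−0.458550) = 0.572703
Rounded to 4 decimal places: P(Dam spillway gate fails to open) ≈ 0.5727.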